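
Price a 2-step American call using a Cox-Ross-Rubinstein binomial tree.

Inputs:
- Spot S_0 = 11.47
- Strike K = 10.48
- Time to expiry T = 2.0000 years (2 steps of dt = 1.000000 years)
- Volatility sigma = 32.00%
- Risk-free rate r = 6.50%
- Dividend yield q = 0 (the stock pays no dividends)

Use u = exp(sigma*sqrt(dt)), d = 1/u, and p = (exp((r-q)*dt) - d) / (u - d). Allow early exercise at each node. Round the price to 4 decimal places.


Answer: Price = V(0,0) = 3.1499

Derivation:
dt = T/N = 1.000000
u = exp(sigma*sqrt(dt)) = 1.377128; d = 1/u = 0.726149
p = (exp((r-q)*dt) - d) / (u - d) = 0.523842
Discount per step: exp(-r*dt) = 0.937067
Stock lattice S(k, i) with i counting down-moves:
  k=0: S(0,0) = 11.4700
  k=1: S(1,0) = 15.7957; S(1,1) = 8.3289
  k=2: S(2,0) = 21.7526; S(2,1) = 11.4700; S(2,2) = 6.0480
Terminal payoffs V(N, i) = max(S_T - K, 0):
  V(2,0) = 11.272636; V(2,1) = 0.990000; V(2,2) = 0.000000
Backward induction: V(k, i) = exp(-r*dt) * [p * V(k+1, i) + (1-p) * V(k+1, i+1)]; then take max(V_cont, immediate exercise) for American.
  V(1,0) = exp(-r*dt) * [p*11.272636 + (1-p)*0.990000] = 5.975188; exercise = 5.315655; V(1,0) = max -> 5.975188
  V(1,1) = exp(-r*dt) * [p*0.990000 + (1-p)*0.000000] = 0.485967; exercise = 0.000000; V(1,1) = max -> 0.485967
  V(0,0) = exp(-r*dt) * [p*5.975188 + (1-p)*0.485967] = 3.149907; exercise = 0.990000; V(0,0) = max -> 3.149907


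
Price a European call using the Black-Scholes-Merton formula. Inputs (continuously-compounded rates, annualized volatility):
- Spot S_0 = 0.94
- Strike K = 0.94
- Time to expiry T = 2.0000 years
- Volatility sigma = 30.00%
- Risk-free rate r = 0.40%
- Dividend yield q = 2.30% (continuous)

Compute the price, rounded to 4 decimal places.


Answer: Price = 0.1370

Derivation:
d1 = (ln(S/K) + (r - q + 0.5*sigma^2) * T) / (sigma * sqrt(T)) = 0.12256518
d2 = d1 - sigma * sqrt(T) = -0.30169889
exp(-rT) = 0.99203191; exp(-qT) = 0.95504196
C = S_0 * exp(-qT) * N(d1) - K * exp(-rT) * N(d2)
N(d1) = 0.54877428; N(d2) = 0.38144081
C = 0.9400 * 0.95504196 * 0.54877428 - 0.9400 * 0.99203191 * 0.38144081 = 0.1370


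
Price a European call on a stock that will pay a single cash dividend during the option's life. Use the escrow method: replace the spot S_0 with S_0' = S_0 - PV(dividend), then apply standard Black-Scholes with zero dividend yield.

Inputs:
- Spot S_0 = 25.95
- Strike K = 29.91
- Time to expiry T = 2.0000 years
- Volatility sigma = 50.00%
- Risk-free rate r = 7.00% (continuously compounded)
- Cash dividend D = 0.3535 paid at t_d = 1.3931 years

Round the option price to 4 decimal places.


Answer: Price = 6.9485

Derivation:
PV(D) = D * exp(-r * t_d) = 0.3535 * 0.90708692 = 0.32065523
S_0' = S_0 - PV(D) = 25.9500 - 0.32065523 = 25.62934477
d1 = (ln(S_0'/K) + (r + sigma^2/2)*T) / (sigma*sqrt(T)) = 0.33311108
d2 = d1 - sigma*sqrt(T) = -0.37399570
exp(-rT) = 0.86935824
N(d1) = 0.63047478; N(d2) = 0.35420376
C = S_0' * N(d1) - K * exp(-rT) * N(d2) = 25.62934477 * 0.63047478 - 29.9100 * 0.86935824 * 0.35420376 = 6.9485


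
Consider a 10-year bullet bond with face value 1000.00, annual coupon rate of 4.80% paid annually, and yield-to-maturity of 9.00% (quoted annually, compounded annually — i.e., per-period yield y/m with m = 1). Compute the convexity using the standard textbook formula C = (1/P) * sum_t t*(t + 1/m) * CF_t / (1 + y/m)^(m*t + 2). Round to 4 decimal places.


Answer: Convexity = 66.2352

Derivation:
Coupon per period c = face * coupon_rate / m = 48.000000
Periods per year m = 1; per-period yield y/m = 0.090000
Number of cashflows N = 10
Cashflows (t years, CF_t, discount factor 1/(1+y/m)^(m*t), PV):
  t = 1.0000: CF_t = 48.000000, DF = 0.917431, PV = 44.036697
  t = 2.0000: CF_t = 48.000000, DF = 0.841680, PV = 40.400640
  t = 3.0000: CF_t = 48.000000, DF = 0.772183, PV = 37.064807
  t = 4.0000: CF_t = 48.000000, DF = 0.708425, PV = 34.004410
  t = 5.0000: CF_t = 48.000000, DF = 0.649931, PV = 31.196707
  t = 6.0000: CF_t = 48.000000, DF = 0.596267, PV = 28.620832
  t = 7.0000: CF_t = 48.000000, DF = 0.547034, PV = 26.257644
  t = 8.0000: CF_t = 48.000000, DF = 0.501866, PV = 24.089581
  t = 9.0000: CF_t = 48.000000, DF = 0.460428, PV = 22.100533
  t = 10.0000: CF_t = 1048.000000, DF = 0.422411, PV = 442.686526
Price P = sum_t PV_t = 730.458377
Convexity numerator sum_t t*(t + 1/m) * CF_t / (1+y/m)^(m*t + 2):
  t = 1.0000: term = 74.129614
  t = 2.0000: term = 204.026461
  t = 3.0000: term = 374.360479
  t = 4.0000: term = 572.416634
  t = 5.0000: term = 787.729313
  t = 6.0000: term = 1011.762420
  t = 7.0000: term = 1237.629871
  t = 8.0000: term = 1459.851749
  t = 9.0000: term = 1674.141914
  t = 10.0000: term = 40986.043110
Convexity = (1/P) * sum = 48382.091563 / 730.458377 = 66.235248


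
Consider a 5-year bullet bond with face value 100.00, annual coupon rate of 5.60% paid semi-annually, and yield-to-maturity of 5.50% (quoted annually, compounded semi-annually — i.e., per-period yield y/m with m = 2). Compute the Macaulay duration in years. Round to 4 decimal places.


Coupon per period c = face * coupon_rate / m = 2.800000
Periods per year m = 2; per-period yield y/m = 0.027500
Number of cashflows N = 10
Cashflows (t years, CF_t, discount factor 1/(1+y/m)^(m*t), PV):
  t = 0.5000: CF_t = 2.800000, DF = 0.973236, PV = 2.725061
  t = 1.0000: CF_t = 2.800000, DF = 0.947188, PV = 2.652127
  t = 1.5000: CF_t = 2.800000, DF = 0.921838, PV = 2.581146
  t = 2.0000: CF_t = 2.800000, DF = 0.897166, PV = 2.512064
  t = 2.5000: CF_t = 2.800000, DF = 0.873154, PV = 2.444831
  t = 3.0000: CF_t = 2.800000, DF = 0.849785, PV = 2.379398
  t = 3.5000: CF_t = 2.800000, DF = 0.827041, PV = 2.315716
  t = 4.0000: CF_t = 2.800000, DF = 0.804906, PV = 2.253738
  t = 4.5000: CF_t = 2.800000, DF = 0.783364, PV = 2.193419
  t = 5.0000: CF_t = 102.800000, DF = 0.762398, PV = 78.374505
Price P = sum_t PV_t = 100.432004
Macaulay numerator sum_t t * PV_t:
  t * PV_t at t = 0.5000: 1.362530
  t * PV_t at t = 1.0000: 2.652127
  t * PV_t at t = 1.5000: 3.871719
  t * PV_t at t = 2.0000: 5.024128
  t * PV_t at t = 2.5000: 6.112078
  t * PV_t at t = 3.0000: 7.138193
  t * PV_t at t = 3.5000: 8.105005
  t * PV_t at t = 4.0000: 9.014951
  t * PV_t at t = 4.5000: 9.870384
  t * PV_t at t = 5.0000: 391.872523
Macaulay duration D = (sum_t t * PV_t) / P = 445.023639 / 100.432004 = 4.431094

Answer: Macaulay duration = 4.4311 years


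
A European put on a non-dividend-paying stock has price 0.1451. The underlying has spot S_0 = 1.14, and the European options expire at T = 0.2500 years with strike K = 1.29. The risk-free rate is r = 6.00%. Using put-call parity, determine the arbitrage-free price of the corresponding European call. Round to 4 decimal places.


Answer: Call price = 0.0143

Derivation:
Put-call parity: C - P = S_0 * exp(-qT) - K * exp(-rT).
S_0 * exp(-qT) = 1.1400 * 1.00000000 = 1.14000000
K * exp(-rT) = 1.2900 * 0.98511194 = 1.27079440
C = P + S*exp(-qT) - K*exp(-rT)
C = 0.1451 + 1.14000000 - 1.27079440 = 0.0143


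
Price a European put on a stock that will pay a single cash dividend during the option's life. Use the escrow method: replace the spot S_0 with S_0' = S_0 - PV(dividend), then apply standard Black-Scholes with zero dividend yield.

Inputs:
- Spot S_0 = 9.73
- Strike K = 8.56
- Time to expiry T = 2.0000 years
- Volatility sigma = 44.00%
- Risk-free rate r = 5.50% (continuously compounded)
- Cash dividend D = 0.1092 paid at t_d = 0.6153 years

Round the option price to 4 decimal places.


Answer: Price = 1.2683

Derivation:
PV(D) = D * exp(-r * t_d) = 0.1092 * 0.96672472 = 0.10556634
S_0' = S_0 - PV(D) = 9.7300 - 0.10556634 = 9.62443366
d1 = (ln(S_0'/K) + (r + sigma^2/2)*T) / (sigma*sqrt(T)) = 0.67625900
d2 = d1 - sigma*sqrt(T) = 0.05400504
exp(-rT) = 0.89583414
N(-d1) = 0.24943811; N(-d2) = 0.47846558
P = K * exp(-rT) * N(-d2) - S_0' * N(-d1) = 8.5600 * 0.89583414 * 0.47846558 - 9.62443366 * 0.24943811 = 1.2683


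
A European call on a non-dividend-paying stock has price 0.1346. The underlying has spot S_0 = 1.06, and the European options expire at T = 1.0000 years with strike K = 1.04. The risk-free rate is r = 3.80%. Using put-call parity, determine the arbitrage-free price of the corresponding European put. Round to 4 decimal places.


Put-call parity: C - P = S_0 * exp(-qT) - K * exp(-rT).
S_0 * exp(-qT) = 1.0600 * 1.00000000 = 1.06000000
K * exp(-rT) = 1.0400 * 0.96271294 = 1.00122146
P = C - S*exp(-qT) + K*exp(-rT)
P = 0.1346 - 1.06000000 + 1.00122146 = 0.0758

Answer: Put price = 0.0758


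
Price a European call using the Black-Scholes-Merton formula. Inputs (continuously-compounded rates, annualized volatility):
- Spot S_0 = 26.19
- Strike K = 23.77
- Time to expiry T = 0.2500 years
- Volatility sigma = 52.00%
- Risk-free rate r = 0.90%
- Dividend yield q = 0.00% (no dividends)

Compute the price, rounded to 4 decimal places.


Answer: Price = 4.0021

Derivation:
d1 = (ln(S/K) + (r - q + 0.5*sigma^2) * T) / (sigma * sqrt(T)) = 0.51155145
d2 = d1 - sigma * sqrt(T) = 0.25155145
exp(-rT) = 0.99775253; exp(-qT) = 1.00000000
C = S_0 * exp(-qT) * N(d1) - K * exp(-rT) * N(d2)
N(d1) = 0.69551751; N(d2) = 0.59930611
C = 26.1900 * 1.00000000 * 0.69551751 - 23.7700 * 0.99775253 * 0.59930611 = 4.0021


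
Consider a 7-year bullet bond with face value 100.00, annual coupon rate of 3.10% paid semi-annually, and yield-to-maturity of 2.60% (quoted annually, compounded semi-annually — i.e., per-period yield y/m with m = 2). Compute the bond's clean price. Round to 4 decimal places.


Coupon per period c = face * coupon_rate / m = 1.550000
Periods per year m = 2; per-period yield y/m = 0.013000
Number of cashflows N = 14
Cashflows (t years, CF_t, discount factor 1/(1+y/m)^(m*t), PV):
  t = 0.5000: CF_t = 1.550000, DF = 0.987167, PV = 1.530109
  t = 1.0000: CF_t = 1.550000, DF = 0.974498, PV = 1.510472
  t = 1.5000: CF_t = 1.550000, DF = 0.961992, PV = 1.491088
  t = 2.0000: CF_t = 1.550000, DF = 0.949647, PV = 1.471953
  t = 2.5000: CF_t = 1.550000, DF = 0.937460, PV = 1.453063
  t = 3.0000: CF_t = 1.550000, DF = 0.925429, PV = 1.434416
  t = 3.5000: CF_t = 1.550000, DF = 0.913553, PV = 1.416008
  t = 4.0000: CF_t = 1.550000, DF = 0.901829, PV = 1.397836
  t = 4.5000: CF_t = 1.550000, DF = 0.890256, PV = 1.379897
  t = 5.0000: CF_t = 1.550000, DF = 0.878831, PV = 1.362189
  t = 5.5000: CF_t = 1.550000, DF = 0.867553, PV = 1.344707
  t = 6.0000: CF_t = 1.550000, DF = 0.856420, PV = 1.327451
  t = 6.5000: CF_t = 1.550000, DF = 0.845429, PV = 1.310415
  t = 7.0000: CF_t = 101.550000, DF = 0.834580, PV = 84.751558
Price P = sum_t PV_t = 103.181162

Answer: Price = 103.1812


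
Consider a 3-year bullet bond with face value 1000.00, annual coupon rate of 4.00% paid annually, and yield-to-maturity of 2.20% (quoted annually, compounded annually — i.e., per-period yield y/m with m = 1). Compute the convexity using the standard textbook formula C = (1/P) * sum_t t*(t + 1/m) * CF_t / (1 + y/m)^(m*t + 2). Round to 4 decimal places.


Coupon per period c = face * coupon_rate / m = 40.000000
Periods per year m = 1; per-period yield y/m = 0.022000
Number of cashflows N = 3
Cashflows (t years, CF_t, discount factor 1/(1+y/m)^(m*t), PV):
  t = 1.0000: CF_t = 40.000000, DF = 0.978474, PV = 39.138943
  t = 2.0000: CF_t = 40.000000, DF = 0.957411, PV = 38.296422
  t = 3.0000: CF_t = 1040.000000, DF = 0.936801, PV = 974.272966
Price P = sum_t PV_t = 1051.708331
Convexity numerator sum_t t*(t + 1/m) * CF_t / (1+y/m)^(m*t + 2):
  t = 1.0000: term = 74.944074
  t = 2.0000: term = 219.992390
  t = 3.0000: term = 11193.350583
Convexity = (1/P) * sum = 11488.287047 / 1051.708331 = 10.923453

Answer: Convexity = 10.9235


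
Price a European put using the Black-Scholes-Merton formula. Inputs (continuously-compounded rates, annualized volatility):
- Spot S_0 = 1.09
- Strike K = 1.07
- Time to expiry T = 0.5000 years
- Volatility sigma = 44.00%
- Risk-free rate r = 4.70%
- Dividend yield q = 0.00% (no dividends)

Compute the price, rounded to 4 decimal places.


Answer: Price = 0.1107

Derivation:
d1 = (ln(S/K) + (r - q + 0.5*sigma^2) * T) / (sigma * sqrt(T)) = 0.29061783
d2 = d1 - sigma * sqrt(T) = -0.02050916
exp(-rT) = 0.97677397; exp(-qT) = 1.00000000
P = K * exp(-rT) * N(-d2) - S_0 * exp(-qT) * N(-d1)
N(-d1) = 0.38567181; N(-d2) = 0.50818140
P = 1.0700 * 0.97677397 * 0.50818140 - 1.0900 * 1.00000000 * 0.38567181 = 0.1107


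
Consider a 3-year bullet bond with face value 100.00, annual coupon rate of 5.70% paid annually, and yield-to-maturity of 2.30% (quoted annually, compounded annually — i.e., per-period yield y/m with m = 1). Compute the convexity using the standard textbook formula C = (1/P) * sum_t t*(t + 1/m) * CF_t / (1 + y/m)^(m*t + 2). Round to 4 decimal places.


Answer: Convexity = 10.6968

Derivation:
Coupon per period c = face * coupon_rate / m = 5.700000
Periods per year m = 1; per-period yield y/m = 0.023000
Number of cashflows N = 3
Cashflows (t years, CF_t, discount factor 1/(1+y/m)^(m*t), PV):
  t = 1.0000: CF_t = 5.700000, DF = 0.977517, PV = 5.571848
  t = 2.0000: CF_t = 5.700000, DF = 0.955540, PV = 5.446576
  t = 3.0000: CF_t = 105.700000, DF = 0.934056, PV = 98.729761
Price P = sum_t PV_t = 109.748185
Convexity numerator sum_t t*(t + 1/m) * CF_t / (1+y/m)^(m*t + 2):
  t = 1.0000: term = 10.648243
  t = 2.0000: term = 31.226519
  t = 3.0000: term = 1132.082468
Convexity = (1/P) * sum = 1173.957230 / 109.748185 = 10.696826


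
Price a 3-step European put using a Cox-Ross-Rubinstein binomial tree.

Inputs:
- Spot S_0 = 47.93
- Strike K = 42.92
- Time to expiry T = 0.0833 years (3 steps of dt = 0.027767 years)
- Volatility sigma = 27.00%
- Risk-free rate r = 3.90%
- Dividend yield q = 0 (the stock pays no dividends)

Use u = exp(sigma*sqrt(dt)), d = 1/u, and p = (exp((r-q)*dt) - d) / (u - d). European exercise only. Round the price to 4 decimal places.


dt = T/N = 0.027767
u = exp(sigma*sqrt(dt)) = 1.046018; d = 1/u = 0.956006
p = (exp((r-q)*dt) - d) / (u - d) = 0.500791
Discount per step: exp(-r*dt) = 0.998918
Stock lattice S(k, i) with i counting down-moves:
  k=0: S(0,0) = 47.9300
  k=1: S(1,0) = 50.1357; S(1,1) = 45.8214
  k=2: S(2,0) = 52.4428; S(2,1) = 47.9300; S(2,2) = 43.8055
  k=3: S(3,0) = 54.8562; S(3,1) = 50.1357; S(3,2) = 45.8214; S(3,3) = 41.8783
Terminal payoffs V(N, i) = max(K - S_T, 0):
  V(3,0) = 0.000000; V(3,1) = 0.000000; V(3,2) = 0.000000; V(3,3) = 1.041666
Backward induction: V(k, i) = exp(-r*dt) * [p * V(k+1, i) + (1-p) * V(k+1, i+1)].
  V(2,0) = exp(-r*dt) * [p*0.000000 + (1-p)*0.000000] = 0.000000
  V(2,1) = exp(-r*dt) * [p*0.000000 + (1-p)*0.000000] = 0.000000
  V(2,2) = exp(-r*dt) * [p*0.000000 + (1-p)*1.041666] = 0.519446
  V(1,0) = exp(-r*dt) * [p*0.000000 + (1-p)*0.000000] = 0.000000
  V(1,1) = exp(-r*dt) * [p*0.000000 + (1-p)*0.519446] = 0.259031
  V(0,0) = exp(-r*dt) * [p*0.000000 + (1-p)*0.259031] = 0.129171

Answer: Price = V(0,0) = 0.1292


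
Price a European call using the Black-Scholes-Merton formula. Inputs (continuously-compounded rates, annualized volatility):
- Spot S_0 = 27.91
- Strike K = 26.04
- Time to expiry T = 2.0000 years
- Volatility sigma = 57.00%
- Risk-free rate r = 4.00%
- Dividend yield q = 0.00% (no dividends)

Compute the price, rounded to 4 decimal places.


d1 = (ln(S/K) + (r - q + 0.5*sigma^2) * T) / (sigma * sqrt(T)) = 0.58832677
d2 = d1 - sigma * sqrt(T) = -0.21777496
exp(-rT) = 0.92311635; exp(-qT) = 1.00000000
C = S_0 * exp(-qT) * N(d1) - K * exp(-rT) * N(d2)
N(d1) = 0.72184351; N(d2) = 0.41380223
C = 27.9100 * 1.00000000 * 0.72184351 - 26.0400 * 0.92311635 * 0.41380223 = 10.1997

Answer: Price = 10.1997


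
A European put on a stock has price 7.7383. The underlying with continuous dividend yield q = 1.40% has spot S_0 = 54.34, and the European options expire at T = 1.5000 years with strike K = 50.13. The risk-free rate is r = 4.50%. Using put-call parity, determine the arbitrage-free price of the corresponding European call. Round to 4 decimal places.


Put-call parity: C - P = S_0 * exp(-qT) - K * exp(-rT).
S_0 * exp(-qT) = 54.3400 * 0.97921896 = 53.21075853
K * exp(-rT) = 50.1300 * 0.93472772 = 46.85790063
C = P + S*exp(-qT) - K*exp(-rT)
C = 7.7383 + 53.21075853 - 46.85790063 = 14.0912

Answer: Call price = 14.0912


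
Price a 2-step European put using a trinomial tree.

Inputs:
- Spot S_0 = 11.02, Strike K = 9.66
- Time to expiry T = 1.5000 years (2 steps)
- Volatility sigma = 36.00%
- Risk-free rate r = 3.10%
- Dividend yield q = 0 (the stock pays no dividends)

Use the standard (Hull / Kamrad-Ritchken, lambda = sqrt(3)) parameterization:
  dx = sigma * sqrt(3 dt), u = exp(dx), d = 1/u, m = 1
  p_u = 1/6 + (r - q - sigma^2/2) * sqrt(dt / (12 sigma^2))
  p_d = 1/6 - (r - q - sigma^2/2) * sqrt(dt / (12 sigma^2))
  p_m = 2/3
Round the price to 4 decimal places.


dt = T/N = 0.750000; dx = sigma*sqrt(3*dt) = 0.540000
u = exp(dx) = 1.716007; d = 1/u = 0.582748
p_u = 0.143194, p_m = 0.666667, p_d = 0.190139
Discount per step: exp(-r*dt) = 0.977018
Stock lattice S(k, j) with j the centered position index:
  k=0: S(0,+0) = 11.0200
  k=1: S(1,-1) = 6.4219; S(1,+0) = 11.0200; S(1,+1) = 18.9104
  k=2: S(2,-2) = 3.7423; S(2,-1) = 6.4219; S(2,+0) = 11.0200; S(2,+1) = 18.9104; S(2,+2) = 32.4504
Terminal payoffs V(N, j) = max(K - S_T, 0):
  V(2,-2) = 5.917657; V(2,-1) = 3.238114; V(2,+0) = 0.000000; V(2,+1) = 0.000000; V(2,+2) = 0.000000
Backward induction: V(k, j) = exp(-r*dt) * [p_u * V(k+1, j+1) + p_m * V(k+1, j) + p_d * V(k+1, j-1)]
  V(1,-1) = exp(-r*dt) * [p_u*0.000000 + p_m*3.238114 + p_d*5.917657] = 3.208449
  V(1,+0) = exp(-r*dt) * [p_u*0.000000 + p_m*0.000000 + p_d*3.238114] = 0.601542
  V(1,+1) = exp(-r*dt) * [p_u*0.000000 + p_m*0.000000 + p_d*0.000000] = 0.000000
  V(0,+0) = exp(-r*dt) * [p_u*0.000000 + p_m*0.601542 + p_d*3.208449] = 0.987842

Answer: Price = V(0,0) = 0.9878


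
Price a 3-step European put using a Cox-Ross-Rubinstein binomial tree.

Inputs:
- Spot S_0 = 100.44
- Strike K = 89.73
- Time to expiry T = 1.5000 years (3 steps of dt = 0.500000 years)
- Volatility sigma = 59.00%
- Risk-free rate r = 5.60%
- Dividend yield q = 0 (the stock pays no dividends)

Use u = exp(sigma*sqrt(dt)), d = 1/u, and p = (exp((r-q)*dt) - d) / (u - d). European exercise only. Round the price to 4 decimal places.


Answer: Price = V(0,0) = 19.4452

Derivation:
dt = T/N = 0.500000
u = exp(sigma*sqrt(dt)) = 1.517695; d = 1/u = 0.658894
p = (exp((r-q)*dt) - d) / (u - d) = 0.430253
Discount per step: exp(-r*dt) = 0.972388
Stock lattice S(k, i) with i counting down-moves:
  k=0: S(0,0) = 100.4400
  k=1: S(1,0) = 152.4373; S(1,1) = 66.1793
  k=2: S(2,0) = 231.3534; S(2,1) = 100.4400; S(2,2) = 43.6051
  k=3: S(3,0) = 351.1240; S(3,1) = 152.4373; S(3,2) = 66.1793; S(3,3) = 28.7311
Terminal payoffs V(N, i) = max(K - S_T, 0):
  V(3,0) = 0.000000; V(3,1) = 0.000000; V(3,2) = 23.550713; V(3,3) = 60.998861
Backward induction: V(k, i) = exp(-r*dt) * [p * V(k+1, i) + (1-p) * V(k+1, i+1)].
  V(2,0) = exp(-r*dt) * [p*0.000000 + (1-p)*0.000000] = 0.000000
  V(2,1) = exp(-r*dt) * [p*0.000000 + (1-p)*23.550713] = 13.047458
  V(2,2) = exp(-r*dt) * [p*23.550713 + (1-p)*60.998861] = 43.647290
  V(1,0) = exp(-r*dt) * [p*0.000000 + (1-p)*13.047458] = 7.228493
  V(1,1) = exp(-r*dt) * [p*13.047458 + (1-p)*43.647290] = 29.639975
  V(0,0) = exp(-r*dt) * [p*7.228493 + (1-p)*29.639975] = 19.445208


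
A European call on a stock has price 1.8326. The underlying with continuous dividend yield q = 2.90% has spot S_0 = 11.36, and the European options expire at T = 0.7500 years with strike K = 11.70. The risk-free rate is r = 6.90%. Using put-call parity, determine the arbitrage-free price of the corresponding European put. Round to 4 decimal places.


Put-call parity: C - P = S_0 * exp(-qT) - K * exp(-rT).
S_0 * exp(-qT) = 11.3600 * 0.97848483 = 11.11558762
K * exp(-rT) = 11.7000 * 0.94956623 = 11.10992488
P = C - S*exp(-qT) + K*exp(-rT)
P = 1.8326 - 11.11558762 + 11.10992488 = 1.8269

Answer: Put price = 1.8269


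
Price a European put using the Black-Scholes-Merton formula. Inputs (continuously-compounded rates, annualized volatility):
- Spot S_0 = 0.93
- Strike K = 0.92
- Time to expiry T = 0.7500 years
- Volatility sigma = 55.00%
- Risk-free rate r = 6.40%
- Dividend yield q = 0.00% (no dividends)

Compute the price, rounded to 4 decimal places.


Answer: Price = 0.1448

Derivation:
d1 = (ln(S/K) + (r - q + 0.5*sigma^2) * T) / (sigma * sqrt(T)) = 0.36162789
d2 = d1 - sigma * sqrt(T) = -0.11468608
exp(-rT) = 0.95313379; exp(-qT) = 1.00000000
P = K * exp(-rT) * N(-d2) - S_0 * exp(-qT) * N(-d1)
N(-d1) = 0.35881506; N(-d2) = 0.54565303
P = 0.9200 * 0.95313379 * 0.54565303 - 0.9300 * 1.00000000 * 0.35881506 = 0.1448


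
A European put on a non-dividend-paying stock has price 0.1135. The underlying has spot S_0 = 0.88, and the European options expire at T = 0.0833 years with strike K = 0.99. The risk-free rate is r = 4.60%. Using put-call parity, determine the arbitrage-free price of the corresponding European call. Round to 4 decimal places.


Answer: Call price = 0.0073

Derivation:
Put-call parity: C - P = S_0 * exp(-qT) - K * exp(-rT).
S_0 * exp(-qT) = 0.8800 * 1.00000000 = 0.88000000
K * exp(-rT) = 0.9900 * 0.99617553 = 0.98621378
C = P + S*exp(-qT) - K*exp(-rT)
C = 0.1135 + 0.88000000 - 0.98621378 = 0.0073


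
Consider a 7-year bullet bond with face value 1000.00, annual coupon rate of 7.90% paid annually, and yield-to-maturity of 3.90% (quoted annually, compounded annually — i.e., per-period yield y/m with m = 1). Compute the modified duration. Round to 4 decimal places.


Coupon per period c = face * coupon_rate / m = 79.000000
Periods per year m = 1; per-period yield y/m = 0.039000
Number of cashflows N = 7
Cashflows (t years, CF_t, discount factor 1/(1+y/m)^(m*t), PV):
  t = 1.0000: CF_t = 79.000000, DF = 0.962464, PV = 76.034649
  t = 2.0000: CF_t = 79.000000, DF = 0.926337, PV = 73.180605
  t = 3.0000: CF_t = 79.000000, DF = 0.891566, PV = 70.433691
  t = 4.0000: CF_t = 79.000000, DF = 0.858100, PV = 67.789886
  t = 5.0000: CF_t = 79.000000, DF = 0.825890, PV = 65.245318
  t = 6.0000: CF_t = 79.000000, DF = 0.794889, PV = 62.796264
  t = 7.0000: CF_t = 1079.000000, DF = 0.765052, PV = 825.491511
Price P = sum_t PV_t = 1240.971924
First compute Macaulay numerator sum_t t * PV_t:
  t * PV_t at t = 1.0000: 76.034649
  t * PV_t at t = 2.0000: 146.361210
  t * PV_t at t = 3.0000: 211.301073
  t * PV_t at t = 4.0000: 271.159542
  t * PV_t at t = 5.0000: 326.226591
  t * PV_t at t = 6.0000: 376.777583
  t * PV_t at t = 7.0000: 5778.440580
Macaulay duration D = 7186.301230 / 1240.971924 = 5.790865
Modified duration = D / (1 + y/m) = 5.790865 / (1 + 0.039000) = 5.573499

Answer: Modified duration = 5.5735


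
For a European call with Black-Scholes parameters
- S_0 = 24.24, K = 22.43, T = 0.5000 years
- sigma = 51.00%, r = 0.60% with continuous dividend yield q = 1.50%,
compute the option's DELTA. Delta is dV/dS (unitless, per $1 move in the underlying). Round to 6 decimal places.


Answer: Delta = 0.644301

Derivation:
d1 = 0.3830295185; d2 = 0.0224050601
phi(d1) = 0.3707251453; exp(-qT) = 0.9925280548; exp(-rT) = 0.9970044955
N(d1) = 0.6491510613
Delta = exp(-qT) * N(d1) = 0.9925280548 * 0.6491510613 = 0.644301


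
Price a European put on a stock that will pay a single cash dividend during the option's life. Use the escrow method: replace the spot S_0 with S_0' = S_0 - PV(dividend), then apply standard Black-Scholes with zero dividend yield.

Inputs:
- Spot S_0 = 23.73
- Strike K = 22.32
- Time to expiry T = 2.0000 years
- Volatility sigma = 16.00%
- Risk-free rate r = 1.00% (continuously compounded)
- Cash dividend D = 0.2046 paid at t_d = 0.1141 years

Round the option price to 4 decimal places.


PV(D) = D * exp(-r * t_d) = 0.2046 * 0.99885965 = 0.20436668
S_0' = S_0 - PV(D) = 23.7300 - 0.20436668 = 23.52563332
d1 = (ln(S_0'/K) + (r + sigma^2/2)*T) / (sigma*sqrt(T)) = 0.43401979
d2 = d1 - sigma*sqrt(T) = 0.20774562
exp(-rT) = 0.98019867
N(-d1) = 0.33213703; N(-d2) = 0.41771380
P = K * exp(-rT) * N(-d2) - S_0' * N(-d1) = 22.3200 * 0.98019867 * 0.41771380 - 23.52563332 * 0.33213703 = 1.3250

Answer: Price = 1.3250


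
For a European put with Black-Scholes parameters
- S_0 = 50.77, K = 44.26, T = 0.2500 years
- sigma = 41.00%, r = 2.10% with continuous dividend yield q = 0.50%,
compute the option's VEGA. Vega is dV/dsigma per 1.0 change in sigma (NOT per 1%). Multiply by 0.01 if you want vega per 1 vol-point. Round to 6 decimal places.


d1 = 0.7913989968; d2 = 0.5863989968
phi(d1) = 0.2916809476; exp(-qT) = 0.9987507809; exp(-rT) = 0.9947637572
Vega = S * exp(-qT) * phi(d1) * sqrt(T) = 50.7700 * 0.9987507809 * 0.2916809476 * 0.5000000000 = 7.395071

Answer: Vega = 7.395071


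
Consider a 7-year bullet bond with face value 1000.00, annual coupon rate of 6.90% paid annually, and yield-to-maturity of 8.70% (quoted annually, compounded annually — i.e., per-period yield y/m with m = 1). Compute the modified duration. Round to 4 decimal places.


Answer: Modified duration = 5.2562

Derivation:
Coupon per period c = face * coupon_rate / m = 69.000000
Periods per year m = 1; per-period yield y/m = 0.087000
Number of cashflows N = 7
Cashflows (t years, CF_t, discount factor 1/(1+y/m)^(m*t), PV):
  t = 1.0000: CF_t = 69.000000, DF = 0.919963, PV = 63.477461
  t = 2.0000: CF_t = 69.000000, DF = 0.846332, PV = 58.396928
  t = 3.0000: CF_t = 69.000000, DF = 0.778595, PV = 53.723025
  t = 4.0000: CF_t = 69.000000, DF = 0.716278, PV = 49.423206
  t = 5.0000: CF_t = 69.000000, DF = 0.658950, PV = 45.467531
  t = 6.0000: CF_t = 69.000000, DF = 0.606209, PV = 41.828455
  t = 7.0000: CF_t = 1069.000000, DF = 0.557690, PV = 596.171069
Price P = sum_t PV_t = 908.487675
First compute Macaulay numerator sum_t t * PV_t:
  t * PV_t at t = 1.0000: 63.477461
  t * PV_t at t = 2.0000: 116.793856
  t * PV_t at t = 3.0000: 161.169075
  t * PV_t at t = 4.0000: 197.692824
  t * PV_t at t = 5.0000: 227.337654
  t * PV_t at t = 6.0000: 250.970732
  t * PV_t at t = 7.0000: 4173.197482
Macaulay duration D = 5190.639084 / 908.487675 = 5.713494
Modified duration = D / (1 + y/m) = 5.713494 / (1 + 0.087000) = 5.256204


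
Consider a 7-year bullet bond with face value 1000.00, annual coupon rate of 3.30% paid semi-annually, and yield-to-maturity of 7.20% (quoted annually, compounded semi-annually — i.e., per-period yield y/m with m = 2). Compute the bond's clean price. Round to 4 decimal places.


Coupon per period c = face * coupon_rate / m = 16.500000
Periods per year m = 2; per-period yield y/m = 0.036000
Number of cashflows N = 14
Cashflows (t years, CF_t, discount factor 1/(1+y/m)^(m*t), PV):
  t = 0.5000: CF_t = 16.500000, DF = 0.965251, PV = 15.926641
  t = 1.0000: CF_t = 16.500000, DF = 0.931709, PV = 15.373206
  t = 1.5000: CF_t = 16.500000, DF = 0.899333, PV = 14.839001
  t = 2.0000: CF_t = 16.500000, DF = 0.868082, PV = 14.323360
  t = 2.5000: CF_t = 16.500000, DF = 0.837917, PV = 13.825638
  t = 3.0000: CF_t = 16.500000, DF = 0.808801, PV = 13.345210
  t = 3.5000: CF_t = 16.500000, DF = 0.780696, PV = 12.881477
  t = 4.0000: CF_t = 16.500000, DF = 0.753567, PV = 12.433858
  t = 4.5000: CF_t = 16.500000, DF = 0.727381, PV = 12.001793
  t = 5.0000: CF_t = 16.500000, DF = 0.702106, PV = 11.584743
  t = 5.5000: CF_t = 16.500000, DF = 0.677708, PV = 11.182184
  t = 6.0000: CF_t = 16.500000, DF = 0.654158, PV = 10.793614
  t = 6.5000: CF_t = 16.500000, DF = 0.631427, PV = 10.418546
  t = 7.0000: CF_t = 1016.500000, DF = 0.609486, PV = 619.542077
Price P = sum_t PV_t = 788.471348

Answer: Price = 788.4713


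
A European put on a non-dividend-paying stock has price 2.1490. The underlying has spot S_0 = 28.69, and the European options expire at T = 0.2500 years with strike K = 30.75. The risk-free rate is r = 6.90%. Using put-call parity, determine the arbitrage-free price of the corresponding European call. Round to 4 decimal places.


Put-call parity: C - P = S_0 * exp(-qT) - K * exp(-rT).
S_0 * exp(-qT) = 28.6900 * 1.00000000 = 28.69000000
K * exp(-rT) = 30.7500 * 0.98289793 = 30.22411133
C = P + S*exp(-qT) - K*exp(-rT)
C = 2.1490 + 28.69000000 - 30.22411133 = 0.6149

Answer: Call price = 0.6149


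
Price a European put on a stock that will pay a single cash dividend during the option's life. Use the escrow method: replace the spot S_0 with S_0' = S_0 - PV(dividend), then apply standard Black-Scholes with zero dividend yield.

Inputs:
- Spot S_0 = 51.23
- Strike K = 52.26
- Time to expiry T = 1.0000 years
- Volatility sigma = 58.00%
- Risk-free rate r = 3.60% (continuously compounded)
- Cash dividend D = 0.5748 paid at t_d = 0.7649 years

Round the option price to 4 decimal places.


Answer: Price = 11.4038

Derivation:
PV(D) = D * exp(-r * t_d) = 0.5748 * 0.97283927 = 0.55918801
S_0' = S_0 - PV(D) = 51.2300 - 0.55918801 = 50.67081199
d1 = (ln(S_0'/K) + (r + sigma^2/2)*T) / (sigma*sqrt(T)) = 0.29882549
d2 = d1 - sigma*sqrt(T) = -0.28117451
exp(-rT) = 0.96464029
N(-d1) = 0.38253660; N(-d2) = 0.61071172
P = K * exp(-rT) * N(-d2) - S_0' * N(-d1) = 52.2600 * 0.96464029 * 0.61071172 - 50.67081199 * 0.38253660 = 11.4038


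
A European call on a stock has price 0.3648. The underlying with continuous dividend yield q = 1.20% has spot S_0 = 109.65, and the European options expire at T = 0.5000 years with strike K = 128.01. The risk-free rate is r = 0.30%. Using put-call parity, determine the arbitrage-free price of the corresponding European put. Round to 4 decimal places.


Answer: Put price = 19.1889

Derivation:
Put-call parity: C - P = S_0 * exp(-qT) - K * exp(-rT).
S_0 * exp(-qT) = 109.6500 * 0.99401796 = 108.99406976
K * exp(-rT) = 128.0100 * 0.99850112 = 127.81812894
P = C - S*exp(-qT) + K*exp(-rT)
P = 0.3648 - 108.99406976 + 127.81812894 = 19.1889


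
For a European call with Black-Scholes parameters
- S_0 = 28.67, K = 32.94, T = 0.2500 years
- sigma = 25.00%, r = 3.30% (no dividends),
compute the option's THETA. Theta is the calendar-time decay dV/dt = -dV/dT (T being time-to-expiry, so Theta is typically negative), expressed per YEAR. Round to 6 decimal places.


Answer: Theta = -1.909785

Derivation:
d1 = -0.9821915588; d2 = -1.1071915588
phi(d1) = 0.2462793884; exp(-qT) = 1.0000000000; exp(-rT) = 0.9917839379
Theta = -S*exp(-qT)*phi(d1)*sigma/(2*sqrt(T)) - r*K*exp(-rT)*N(d2) + q*S*exp(-qT)*N(d1)
N(d1) = 0.1630027427; N(d2) = 0.1341055582; sqrt(T) = 0.5000000000
Term 1 = -28.6700 * 1.0000000000 * 0.2462793884 * 0.2500 / (2 * 0.5000000000) = -1.7652075164
Term 2 = -0.0330 * 32.9400 * 0.9917839379 * 0.1341055582 = -0.1445777239
Term 3 = 0 (no dividend yield, q = 0)
Theta = -1.7652075164 + (-0.1445777239) + (0.0000000000) = -1.909785


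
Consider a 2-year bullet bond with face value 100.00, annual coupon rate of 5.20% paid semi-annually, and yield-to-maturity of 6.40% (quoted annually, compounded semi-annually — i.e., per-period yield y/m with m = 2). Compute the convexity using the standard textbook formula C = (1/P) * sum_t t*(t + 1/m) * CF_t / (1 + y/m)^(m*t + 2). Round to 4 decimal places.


Answer: Convexity = 4.4584

Derivation:
Coupon per period c = face * coupon_rate / m = 2.600000
Periods per year m = 2; per-period yield y/m = 0.032000
Number of cashflows N = 4
Cashflows (t years, CF_t, discount factor 1/(1+y/m)^(m*t), PV):
  t = 0.5000: CF_t = 2.600000, DF = 0.968992, PV = 2.519380
  t = 1.0000: CF_t = 2.600000, DF = 0.938946, PV = 2.441260
  t = 1.5000: CF_t = 2.600000, DF = 0.909831, PV = 2.365562
  t = 2.0000: CF_t = 102.600000, DF = 0.881620, PV = 90.454166
Price P = sum_t PV_t = 97.780367
Convexity numerator sum_t t*(t + 1/m) * CF_t / (1+y/m)^(m*t + 2):
  t = 0.5000: term = 1.182781
  t = 1.0000: term = 3.438316
  t = 1.5000: term = 6.663404
  t = 2.0000: term = 424.657874
Convexity = (1/P) * sum = 435.942375 / 97.780367 = 4.458384


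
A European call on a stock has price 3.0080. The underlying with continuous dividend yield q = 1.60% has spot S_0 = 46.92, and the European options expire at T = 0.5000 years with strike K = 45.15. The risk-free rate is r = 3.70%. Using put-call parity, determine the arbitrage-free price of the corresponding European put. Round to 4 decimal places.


Answer: Put price = 0.7843

Derivation:
Put-call parity: C - P = S_0 * exp(-qT) - K * exp(-rT).
S_0 * exp(-qT) = 46.9200 * 0.99203191 = 46.54613744
K * exp(-rT) = 45.1500 * 0.98167007 = 44.32240387
P = C - S*exp(-qT) + K*exp(-rT)
P = 3.0080 - 46.54613744 + 44.32240387 = 0.7843


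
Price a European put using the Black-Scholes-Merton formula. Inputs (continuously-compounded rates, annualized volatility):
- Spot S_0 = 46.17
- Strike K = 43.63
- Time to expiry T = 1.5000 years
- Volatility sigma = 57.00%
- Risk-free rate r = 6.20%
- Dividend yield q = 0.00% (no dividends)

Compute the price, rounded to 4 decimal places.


Answer: Price = 8.7762

Derivation:
d1 = (ln(S/K) + (r - q + 0.5*sigma^2) * T) / (sigma * sqrt(T)) = 0.56332570
d2 = d1 - sigma * sqrt(T) = -0.13477888
exp(-rT) = 0.91119350; exp(-qT) = 1.00000000
P = K * exp(-rT) * N(-d2) - S_0 * exp(-qT) * N(-d1)
N(-d1) = 0.28660656; N(-d2) = 0.55360665
P = 43.6300 * 0.91119350 * 0.55360665 - 46.1700 * 1.00000000 * 0.28660656 = 8.7762


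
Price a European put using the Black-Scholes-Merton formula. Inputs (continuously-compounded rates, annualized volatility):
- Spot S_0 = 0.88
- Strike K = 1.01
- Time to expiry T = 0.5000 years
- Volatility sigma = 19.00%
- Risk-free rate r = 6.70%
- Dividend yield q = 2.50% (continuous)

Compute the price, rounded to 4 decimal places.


Answer: Price = 0.1208

Derivation:
d1 = (ln(S/K) + (r - q + 0.5*sigma^2) * T) / (sigma * sqrt(T)) = -0.80207273
d2 = d1 - sigma * sqrt(T) = -0.93642302
exp(-rT) = 0.96705491; exp(-qT) = 0.98757780
P = K * exp(-rT) * N(-d2) - S_0 * exp(-qT) * N(-d1)
N(-d1) = 0.78874456; N(-d2) = 0.82547228
P = 1.0100 * 0.96705491 * 0.82547228 - 0.8800 * 0.98757780 * 0.78874456 = 0.1208


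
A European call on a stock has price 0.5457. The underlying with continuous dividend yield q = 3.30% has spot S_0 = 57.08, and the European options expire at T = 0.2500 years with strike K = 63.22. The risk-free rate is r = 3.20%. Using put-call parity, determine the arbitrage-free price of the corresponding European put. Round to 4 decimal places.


Put-call parity: C - P = S_0 * exp(-qT) - K * exp(-rT).
S_0 * exp(-qT) = 57.0800 * 0.99178394 = 56.61102717
K * exp(-rT) = 63.2200 * 0.99203191 = 62.71625766
P = C - S*exp(-qT) + K*exp(-rT)
P = 0.5457 - 56.61102717 + 62.71625766 = 6.6509

Answer: Put price = 6.6509


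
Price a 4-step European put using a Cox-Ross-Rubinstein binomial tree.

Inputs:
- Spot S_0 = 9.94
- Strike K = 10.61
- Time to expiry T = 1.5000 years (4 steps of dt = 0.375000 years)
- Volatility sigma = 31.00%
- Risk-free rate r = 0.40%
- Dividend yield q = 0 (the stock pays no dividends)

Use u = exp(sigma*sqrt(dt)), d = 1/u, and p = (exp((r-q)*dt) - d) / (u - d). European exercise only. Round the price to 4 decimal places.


dt = T/N = 0.375000
u = exp(sigma*sqrt(dt)) = 1.209051; d = 1/u = 0.827095
p = (exp((r-q)*dt) - d) / (u - d) = 0.456613
Discount per step: exp(-r*dt) = 0.998501
Stock lattice S(k, i) with i counting down-moves:
  k=0: S(0,0) = 9.9400
  k=1: S(1,0) = 12.0180; S(1,1) = 8.2213
  k=2: S(2,0) = 14.5303; S(2,1) = 9.9400; S(2,2) = 6.7998
  k=3: S(3,0) = 17.5679; S(3,1) = 12.0180; S(3,2) = 8.2213; S(3,3) = 5.6241
  k=4: S(4,0) = 21.2405; S(4,1) = 14.5303; S(4,2) = 9.9400; S(4,3) = 6.7998; S(4,4) = 4.6517
Terminal payoffs V(N, i) = max(K - S_T, 0):
  V(4,0) = 0.000000; V(4,1) = 0.000000; V(4,2) = 0.670000; V(4,3) = 3.810180; V(4,4) = 5.958335
Backward induction: V(k, i) = exp(-r*dt) * [p * V(k+1, i) + (1-p) * V(k+1, i+1)].
  V(3,0) = exp(-r*dt) * [p*0.000000 + (1-p)*0.000000] = 0.000000
  V(3,1) = exp(-r*dt) * [p*0.000000 + (1-p)*0.670000] = 0.363523
  V(3,2) = exp(-r*dt) * [p*0.670000 + (1-p)*3.810180] = 2.372770
  V(3,3) = exp(-r*dt) * [p*3.810180 + (1-p)*5.958335] = 4.969999
  V(2,0) = exp(-r*dt) * [p*0.000000 + (1-p)*0.363523] = 0.197238
  V(2,1) = exp(-r*dt) * [p*0.363523 + (1-p)*2.372770] = 1.453140
  V(2,2) = exp(-r*dt) * [p*2.372770 + (1-p)*4.969999] = 3.778398
  V(1,0) = exp(-r*dt) * [p*0.197238 + (1-p)*1.453140] = 0.878360
  V(1,1) = exp(-r*dt) * [p*1.453140 + (1-p)*3.778398] = 2.712583
  V(0,0) = exp(-r*dt) * [p*0.878360 + (1-p)*2.712583] = 1.872242

Answer: Price = V(0,0) = 1.8722


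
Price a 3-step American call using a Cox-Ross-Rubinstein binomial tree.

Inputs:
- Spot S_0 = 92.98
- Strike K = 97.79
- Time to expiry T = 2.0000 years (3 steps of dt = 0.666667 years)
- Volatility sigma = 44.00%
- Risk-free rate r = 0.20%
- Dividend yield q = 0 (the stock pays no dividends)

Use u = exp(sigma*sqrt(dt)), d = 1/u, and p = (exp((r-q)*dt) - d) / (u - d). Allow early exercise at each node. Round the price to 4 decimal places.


Answer: Price = V(0,0) = 22.8867

Derivation:
dt = T/N = 0.666667
u = exp(sigma*sqrt(dt)) = 1.432267; d = 1/u = 0.698194
p = (exp((r-q)*dt) - d) / (u - d) = 0.412957
Discount per step: exp(-r*dt) = 0.998668
Stock lattice S(k, i) with i counting down-moves:
  k=0: S(0,0) = 92.9800
  k=1: S(1,0) = 133.1722; S(1,1) = 64.9181
  k=2: S(2,0) = 190.7381; S(2,1) = 92.9800; S(2,2) = 45.3254
  k=3: S(3,0) = 273.1879; S(3,1) = 133.1722; S(3,2) = 64.9181; S(3,3) = 31.6459
Terminal payoffs V(N, i) = max(S_T - K, 0):
  V(3,0) = 175.397918; V(3,1) = 35.382185; V(3,2) = 0.000000; V(3,3) = 0.000000
Backward induction: V(k, i) = exp(-r*dt) * [p * V(k+1, i) + (1-p) * V(k+1, i+1)]; then take max(V_cont, immediate exercise) for American.
  V(2,0) = exp(-r*dt) * [p*175.397918 + (1-p)*35.382185] = 93.078424; exercise = 92.948124; V(2,0) = max -> 93.078424
  V(2,1) = exp(-r*dt) * [p*35.382185 + (1-p)*0.000000] = 14.591839; exercise = 0.000000; V(2,1) = max -> 14.591839
  V(2,2) = exp(-r*dt) * [p*0.000000 + (1-p)*0.000000] = 0.000000; exercise = 0.000000; V(2,2) = max -> 0.000000
  V(1,0) = exp(-r*dt) * [p*93.078424 + (1-p)*14.591839] = 46.940766; exercise = 35.382185; V(1,0) = max -> 46.940766
  V(1,1) = exp(-r*dt) * [p*14.591839 + (1-p)*0.000000] = 6.017768; exercise = 0.000000; V(1,1) = max -> 6.017768
  V(0,0) = exp(-r*dt) * [p*46.940766 + (1-p)*6.017768] = 22.886655; exercise = 0.000000; V(0,0) = max -> 22.886655


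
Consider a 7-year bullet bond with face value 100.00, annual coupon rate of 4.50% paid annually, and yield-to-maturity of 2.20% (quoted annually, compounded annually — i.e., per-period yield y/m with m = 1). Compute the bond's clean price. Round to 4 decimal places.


Answer: Price = 114.7718

Derivation:
Coupon per period c = face * coupon_rate / m = 4.500000
Periods per year m = 1; per-period yield y/m = 0.022000
Number of cashflows N = 7
Cashflows (t years, CF_t, discount factor 1/(1+y/m)^(m*t), PV):
  t = 1.0000: CF_t = 4.500000, DF = 0.978474, PV = 4.403131
  t = 2.0000: CF_t = 4.500000, DF = 0.957411, PV = 4.308347
  t = 3.0000: CF_t = 4.500000, DF = 0.936801, PV = 4.215604
  t = 4.0000: CF_t = 4.500000, DF = 0.916635, PV = 4.124857
  t = 5.0000: CF_t = 4.500000, DF = 0.896903, PV = 4.036064
  t = 6.0000: CF_t = 4.500000, DF = 0.877596, PV = 3.949182
  t = 7.0000: CF_t = 104.500000, DF = 0.858704, PV = 89.734618
Price P = sum_t PV_t = 114.771804


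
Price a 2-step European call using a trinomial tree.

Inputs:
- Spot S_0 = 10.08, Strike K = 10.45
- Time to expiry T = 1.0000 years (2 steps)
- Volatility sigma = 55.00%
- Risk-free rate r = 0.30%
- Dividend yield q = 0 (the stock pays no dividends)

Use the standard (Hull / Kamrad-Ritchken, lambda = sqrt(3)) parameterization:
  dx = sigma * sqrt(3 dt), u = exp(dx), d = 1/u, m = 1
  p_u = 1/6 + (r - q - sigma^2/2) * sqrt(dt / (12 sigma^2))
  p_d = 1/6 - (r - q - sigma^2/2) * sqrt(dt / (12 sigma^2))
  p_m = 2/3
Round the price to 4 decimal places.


Answer: Price = V(0,0) = 1.7352

Derivation:
dt = T/N = 0.500000; dx = sigma*sqrt(3*dt) = 0.673610
u = exp(dx) = 1.961304; d = 1/u = 0.509865
p_u = 0.111646, p_m = 0.666667, p_d = 0.221687
Discount per step: exp(-r*dt) = 0.998501
Stock lattice S(k, j) with j the centered position index:
  k=0: S(0,+0) = 10.0800
  k=1: S(1,-1) = 5.1394; S(1,+0) = 10.0800; S(1,+1) = 19.7699
  k=2: S(2,-2) = 2.6204; S(2,-1) = 5.1394; S(2,+0) = 10.0800; S(2,+1) = 19.7699; S(2,+2) = 38.7749
Terminal payoffs V(N, j) = max(S_T - K, 0):
  V(2,-2) = 0.000000; V(2,-1) = 0.000000; V(2,+0) = 0.000000; V(2,+1) = 9.319947; V(2,+2) = 28.324880
Backward induction: V(k, j) = exp(-r*dt) * [p_u * V(k+1, j+1) + p_m * V(k+1, j) + p_d * V(k+1, j-1)]
  V(1,-1) = exp(-r*dt) * [p_u*0.000000 + p_m*0.000000 + p_d*0.000000] = 0.000000
  V(1,+0) = exp(-r*dt) * [p_u*9.319947 + p_m*0.000000 + p_d*0.000000] = 1.038974
  V(1,+1) = exp(-r*dt) * [p_u*28.324880 + p_m*9.319947 + p_d*0.000000] = 9.361603
  V(0,+0) = exp(-r*dt) * [p_u*9.361603 + p_m*1.038974 + p_d*0.000000] = 1.735230
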